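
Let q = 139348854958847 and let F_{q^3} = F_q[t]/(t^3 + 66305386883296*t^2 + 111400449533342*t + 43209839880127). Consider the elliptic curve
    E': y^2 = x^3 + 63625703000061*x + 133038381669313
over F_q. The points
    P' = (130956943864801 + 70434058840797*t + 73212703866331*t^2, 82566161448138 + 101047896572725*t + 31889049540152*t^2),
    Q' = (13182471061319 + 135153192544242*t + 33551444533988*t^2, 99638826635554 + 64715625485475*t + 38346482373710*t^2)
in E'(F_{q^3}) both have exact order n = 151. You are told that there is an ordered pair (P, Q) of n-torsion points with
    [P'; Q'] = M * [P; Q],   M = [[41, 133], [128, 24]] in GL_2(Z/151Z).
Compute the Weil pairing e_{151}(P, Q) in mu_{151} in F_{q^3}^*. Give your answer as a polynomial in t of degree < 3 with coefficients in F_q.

47872066613638 + 3947546858830*t + 72314035238336*t^2

Alternating bilinearity on E[151] (values in mu_{151} in F_{139348854958847^3}) gives e(P',Q') = e(P,Q)^det(M).
Inverting 117 mod 151: 111. Thus e_{151}(P,Q) = e(P',Q')^{111}.
n = 151 = (10010111)_2 (8 bits, wt 5); accumulate f_{151,P'}(Q'+S)/f_{151,P'}(S) along the 7-step ladder.
Miller gives e_{151}(P',Q') = 17048045063297 + 128408819656863*t + 52236053358812*t^2 in F_{139348854958847^3}.
Finally e_{151}(P,Q) = 47872066613638 + 3947546858830*t + 72314035238336*t^2.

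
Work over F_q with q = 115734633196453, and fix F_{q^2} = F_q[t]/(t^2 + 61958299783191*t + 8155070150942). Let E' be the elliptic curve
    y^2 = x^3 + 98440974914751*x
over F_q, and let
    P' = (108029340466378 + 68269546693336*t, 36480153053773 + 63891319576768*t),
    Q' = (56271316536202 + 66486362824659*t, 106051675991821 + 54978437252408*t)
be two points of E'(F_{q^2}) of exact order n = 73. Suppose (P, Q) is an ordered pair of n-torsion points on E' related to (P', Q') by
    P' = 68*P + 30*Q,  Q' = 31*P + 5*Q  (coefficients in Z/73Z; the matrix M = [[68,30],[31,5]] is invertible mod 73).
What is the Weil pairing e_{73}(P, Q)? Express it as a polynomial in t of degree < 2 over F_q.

Alternating bilinearity on E[73] (values in mu_{73} in F_{115734633196453^2}) gives e(P',Q') = e(P,Q)^det(M).
Hence e(P,Q) = e(P',Q')^{12} where 12 = 67^{-1} mod 73.
Double-and-add over 1001001: 7-1 doublings, 3-1 additions; each step l_{T,T}/v_{2T} or l_{T,P'}/v at Q'+S for random S.
e_{73}(P',Q') = 22090252000237 + 75249668191805*t.
Finally e_{73}(P,Q) = 83944496019513 + 52426868881746*t.

83944496019513 + 52426868881746*t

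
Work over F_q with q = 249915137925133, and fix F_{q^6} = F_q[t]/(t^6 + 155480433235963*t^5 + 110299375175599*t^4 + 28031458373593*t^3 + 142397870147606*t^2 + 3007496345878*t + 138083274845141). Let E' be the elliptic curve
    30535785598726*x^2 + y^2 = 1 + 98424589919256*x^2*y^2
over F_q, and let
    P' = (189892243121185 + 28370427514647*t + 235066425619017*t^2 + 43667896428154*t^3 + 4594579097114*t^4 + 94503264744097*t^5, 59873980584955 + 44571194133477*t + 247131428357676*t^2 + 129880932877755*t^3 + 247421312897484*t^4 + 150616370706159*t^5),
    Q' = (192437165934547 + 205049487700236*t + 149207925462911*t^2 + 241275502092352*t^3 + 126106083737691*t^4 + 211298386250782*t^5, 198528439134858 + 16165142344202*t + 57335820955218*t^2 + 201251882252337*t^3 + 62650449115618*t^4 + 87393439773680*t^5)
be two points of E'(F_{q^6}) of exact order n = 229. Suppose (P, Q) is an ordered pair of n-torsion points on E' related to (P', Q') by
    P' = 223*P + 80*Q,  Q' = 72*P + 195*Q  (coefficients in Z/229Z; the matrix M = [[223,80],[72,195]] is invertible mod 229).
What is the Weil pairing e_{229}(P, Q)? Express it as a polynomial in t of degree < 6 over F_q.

Under M = [[223,80],[72,195]] in GL_2(Z/229), e_{229}(P',Q') = e_{229}(P,Q)^(223*195-80*72 mod 229).
So e_{229}(P,Q) = e_{229}(P',Q')^{187}, since 169*187 = 1 mod 229.
Map (x,y)_Ed via u=(1+y)/(1-y), v=(1+y)/((1-y)x) to Montgomery A=25314308419314,B=1476404314485; then to (a',b')=(0,243652880206006).
8-bit Miller (11100101) on E'/F_{249915137925133} with a'=0, b'=243652880206006: accumulate tangent/chord ratios at Q'+S and P'+S'.
The quotient is 117169387961684 + 219218462148130*t + 141033821561672*t^2 + 172746424437630*t^3 + 47759508861216*t^4 + 56939010581471*t^5.
(117169387961684 + 219218462148130*t + 141033821561672*t^2 + 172746424437630*t^3 + 47759508861216*t^4 + 56939010581471*t^5)^{187} mod (249915137925133,f) = 28210351250875 + 137651484626408*t + 133663816678053*t^2 + 197327904169557*t^3 + 71332882455640*t^4 + 171521658368124*t^5.

28210351250875 + 137651484626408*t + 133663816678053*t^2 + 197327904169557*t^3 + 71332882455640*t^4 + 171521658368124*t^5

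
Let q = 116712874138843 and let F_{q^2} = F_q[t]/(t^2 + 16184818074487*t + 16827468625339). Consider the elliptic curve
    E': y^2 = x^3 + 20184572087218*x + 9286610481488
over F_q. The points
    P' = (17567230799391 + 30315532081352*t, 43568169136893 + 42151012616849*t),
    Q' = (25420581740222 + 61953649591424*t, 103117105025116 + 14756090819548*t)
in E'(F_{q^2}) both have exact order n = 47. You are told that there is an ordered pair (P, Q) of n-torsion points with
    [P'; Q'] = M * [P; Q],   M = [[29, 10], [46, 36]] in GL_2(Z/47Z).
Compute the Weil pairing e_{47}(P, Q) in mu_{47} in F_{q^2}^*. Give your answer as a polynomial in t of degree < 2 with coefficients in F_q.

52370759699982 + 75781899262920*t

The 47-Weil pairing on E[47] over F_{116712874138843} is alternating-bilinear: e_{47}(P',Q') = e_{47}(P,Q)^det(M).
So e_{47}(P,Q) = e_{47}(P',Q')^{40}, since 20*40 = 1 mod 47.
Double-and-add over 101111: 6-1 doublings, 5-1 additions; each step l_{T,T}/v_{2T} or l_{T,P'}/v at Q'+S for random S.
Miller gives e_{47}(P',Q') = 35191853732896 + 107541407364489*t in F_{116712874138843^2}.
Raise to 40: e(P,Q) = 52370759699982 + 75781899262920*t in mu_{47}.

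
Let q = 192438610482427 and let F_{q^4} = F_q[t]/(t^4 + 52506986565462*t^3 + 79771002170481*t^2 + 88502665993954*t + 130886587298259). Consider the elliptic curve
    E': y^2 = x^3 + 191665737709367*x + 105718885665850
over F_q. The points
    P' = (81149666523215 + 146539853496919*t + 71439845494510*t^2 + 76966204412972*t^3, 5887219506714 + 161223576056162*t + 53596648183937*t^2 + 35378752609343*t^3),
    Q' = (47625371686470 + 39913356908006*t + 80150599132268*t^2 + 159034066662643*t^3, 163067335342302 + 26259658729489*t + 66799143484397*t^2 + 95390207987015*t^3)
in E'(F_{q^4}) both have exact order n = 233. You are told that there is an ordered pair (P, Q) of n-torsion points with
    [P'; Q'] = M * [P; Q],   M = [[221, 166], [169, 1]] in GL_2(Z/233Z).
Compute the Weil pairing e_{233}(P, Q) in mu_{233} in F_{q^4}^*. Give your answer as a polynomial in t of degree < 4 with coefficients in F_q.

e_{233}(aP+bQ,cP+dQ) = e_{233}(P,Q)^(ad-bc); with (a,b,c,d)=(221,166,169,1) this gives the det-233 law.
det M = 221*1 - 166*169 = -27833 = 127 (mod 233); 127^{-1} = 222 (mod 233).
Run Miller on y^2=x^3+191665737709367*x+105718885665850 over F_{192438610482427}: ladder 11101001 (8 bits); e = f_P(D_Q)/f_Q(D_P).
Miller gives e_{233}(P',Q') = 117063775223271 + 102144272082000*t + 64306946971500*t^2 + 51284426249348*t^3 in F_{192438610482427^4}.
(117063775223271 + 102144272082000*t + 64306946971500*t^2 + 51284426249348*t^3)^{222} mod (192438610482427,f) = 174606006092096 + 181280258880000*t + 154997336109366*t^2 + 122834826467585*t^3.

174606006092096 + 181280258880000*t + 154997336109366*t^2 + 122834826467585*t^3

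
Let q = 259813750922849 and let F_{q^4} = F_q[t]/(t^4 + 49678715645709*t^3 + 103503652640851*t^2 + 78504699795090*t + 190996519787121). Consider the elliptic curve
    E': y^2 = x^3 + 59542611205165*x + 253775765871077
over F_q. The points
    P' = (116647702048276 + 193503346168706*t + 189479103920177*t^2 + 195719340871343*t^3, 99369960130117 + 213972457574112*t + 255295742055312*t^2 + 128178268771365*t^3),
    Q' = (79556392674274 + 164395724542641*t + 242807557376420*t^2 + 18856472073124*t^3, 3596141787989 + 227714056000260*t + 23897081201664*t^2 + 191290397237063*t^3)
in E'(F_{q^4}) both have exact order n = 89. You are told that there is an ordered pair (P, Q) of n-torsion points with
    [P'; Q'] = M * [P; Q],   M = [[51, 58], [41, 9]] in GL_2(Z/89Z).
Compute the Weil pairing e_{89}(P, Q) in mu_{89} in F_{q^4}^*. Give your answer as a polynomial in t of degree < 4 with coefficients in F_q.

The 89-Weil pairing on E[89] over F_{259813750922849} is alternating-bilinear: e_{89}(P',Q') = e_{89}(P,Q)^det(M).
Hence e(P,Q) = e(P',Q')^{16} where 16 = 39^{-1} mod 89.
Build f_{89,P'} and f_{89,Q'} via the 7-bit ladder of 89=1011001_2; evaluate at shifted divisors; quotient in F_{259813750922849^4}.
e_{89}(P',Q') = 222945013627512 + 17587206829944*t + 80636839688321*t^2 + 237626849522874*t^3.
e_{89}(P,Q) = (222945013627512 + 17587206829944*t + 80636839688321*t^2 + 237626849522874*t^3)^{16} = 187014646474356 + 236070447078745*t + 217986212713686*t^2 + 162958703440066*t^3.

187014646474356 + 236070447078745*t + 217986212713686*t^2 + 162958703440066*t^3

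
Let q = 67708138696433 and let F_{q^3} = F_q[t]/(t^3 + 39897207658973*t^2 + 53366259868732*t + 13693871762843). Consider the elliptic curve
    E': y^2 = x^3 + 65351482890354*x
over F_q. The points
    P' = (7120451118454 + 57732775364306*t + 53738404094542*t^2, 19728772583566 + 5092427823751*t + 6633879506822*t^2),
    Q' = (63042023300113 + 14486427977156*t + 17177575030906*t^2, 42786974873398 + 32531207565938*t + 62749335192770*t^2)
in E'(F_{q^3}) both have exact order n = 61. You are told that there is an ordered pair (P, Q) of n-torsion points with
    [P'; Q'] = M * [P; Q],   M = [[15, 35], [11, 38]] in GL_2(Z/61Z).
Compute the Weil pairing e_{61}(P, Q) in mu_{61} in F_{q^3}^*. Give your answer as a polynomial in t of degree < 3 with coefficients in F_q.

Since e_{61}(P,P)=e_{61}(Q,Q)=1 and e_{61}(Q,P)=e_{61}(P,Q)^{-1}, expanding e_{61}(15*P + 35*Q,11*P + 38*Q) leaves e(P,Q)^det(M).
15*38 - 35*11 = 185; reduced mod 61: det = 2, inverse 31.
Double-and-add over 111101: 6-1 doublings, 5-1 additions; each step l_{T,T}/v_{2T} or l_{T,P'}/v at Q'+S for random S.
f_P(D_Q)/f_Q(D_P) = 15523999046936 + 60325681242962*t + 56892284768263*t^2.
Hence e(P,Q) = 19280243083580 + 9443440198496*t + 54877926246678*t^2 in F_{67708138696433^3}^*.

19280243083580 + 9443440198496*t + 54877926246678*t^2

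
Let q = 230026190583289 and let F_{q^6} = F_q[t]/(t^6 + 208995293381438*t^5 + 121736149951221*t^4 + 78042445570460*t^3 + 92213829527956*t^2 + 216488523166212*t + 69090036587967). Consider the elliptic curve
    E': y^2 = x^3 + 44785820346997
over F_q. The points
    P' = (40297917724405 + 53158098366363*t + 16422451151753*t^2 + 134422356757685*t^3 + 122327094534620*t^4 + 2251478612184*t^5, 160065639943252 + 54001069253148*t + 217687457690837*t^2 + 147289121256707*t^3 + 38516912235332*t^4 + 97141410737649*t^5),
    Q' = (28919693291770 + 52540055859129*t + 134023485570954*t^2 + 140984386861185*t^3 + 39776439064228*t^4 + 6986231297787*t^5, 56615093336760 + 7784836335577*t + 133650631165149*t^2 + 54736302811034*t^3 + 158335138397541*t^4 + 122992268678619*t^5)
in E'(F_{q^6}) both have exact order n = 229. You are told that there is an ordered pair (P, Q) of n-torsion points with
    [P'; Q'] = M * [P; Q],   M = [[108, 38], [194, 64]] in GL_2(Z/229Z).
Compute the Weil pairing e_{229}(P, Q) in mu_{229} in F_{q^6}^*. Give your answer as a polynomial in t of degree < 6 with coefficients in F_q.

6255397787292 + 68360893958280*t + 39477326237364*t^2 + 146234990229100*t^3 + 70048021604010*t^4 + 190148680680063*t^5

Since e_{229}(P,P)=e_{229}(Q,Q)=1 and e_{229}(Q,P)=e_{229}(P,Q)^{-1}, expanding e_{229}(108*P + 38*Q,194*P + 64*Q) leaves e(P,Q)^det(M).
det M = 108*64 - 38*194 = -460 = 227 (mod 229); 227^{-1} = 114 (mod 229).
8-bit Miller (11100101) on E'/F_{230026190583289} with a'=0, b'=44785820346997: accumulate tangent/chord ratios at Q'+S and P'+S'.
Miller gives e_{229}(P',Q') = 13938022802449 + 20163766888217*t + 9631002095825*t^2 + 204856100803777*t^3 + 153282903147714*t^4 + 193166172267022*t^5 in F_{230026190583289^6}.
Hence e(P,Q) = 6255397787292 + 68360893958280*t + 39477326237364*t^2 + 146234990229100*t^3 + 70048021604010*t^4 + 190148680680063*t^5 in F_{230026190583289^6}^*.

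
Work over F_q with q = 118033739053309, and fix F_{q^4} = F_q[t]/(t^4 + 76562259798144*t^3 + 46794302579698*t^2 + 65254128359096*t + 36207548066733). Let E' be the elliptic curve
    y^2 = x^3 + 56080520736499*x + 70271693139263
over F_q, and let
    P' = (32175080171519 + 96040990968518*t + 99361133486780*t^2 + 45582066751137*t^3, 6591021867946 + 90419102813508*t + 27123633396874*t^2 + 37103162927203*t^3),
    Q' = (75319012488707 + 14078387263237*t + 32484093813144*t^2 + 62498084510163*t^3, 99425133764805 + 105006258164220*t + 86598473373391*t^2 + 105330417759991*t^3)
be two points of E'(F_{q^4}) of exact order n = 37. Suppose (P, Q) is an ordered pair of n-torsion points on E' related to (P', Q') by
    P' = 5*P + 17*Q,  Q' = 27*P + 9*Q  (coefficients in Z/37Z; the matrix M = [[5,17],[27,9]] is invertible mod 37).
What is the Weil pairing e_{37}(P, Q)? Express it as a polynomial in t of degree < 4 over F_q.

46104150783324 + 57247776833768*t + 60024842499173*t^2 + 50493034642544*t^3

Under M = [[5,17],[27,9]] in GL_2(Z/37), e_{37}(P',Q') = e_{37}(P,Q)^(5*9-17*27 mod 37).
Hence e(P,Q) = e(P',Q')^{21} where 21 = 30^{-1} mod 37.
6-bit Miller (100101) on E'/F_{118033739053309} with a'=56080520736499, b'=70271693139263: accumulate tangent/chord ratios at Q'+S and P'+S'.
So e_{37}(P',Q') = 35655962555784 + 21589549804475*t + 14618253265853*t^2 + 91751009216003*t^3.
Finally e_{37}(P,Q) = 46104150783324 + 57247776833768*t + 60024842499173*t^2 + 50493034642544*t^3.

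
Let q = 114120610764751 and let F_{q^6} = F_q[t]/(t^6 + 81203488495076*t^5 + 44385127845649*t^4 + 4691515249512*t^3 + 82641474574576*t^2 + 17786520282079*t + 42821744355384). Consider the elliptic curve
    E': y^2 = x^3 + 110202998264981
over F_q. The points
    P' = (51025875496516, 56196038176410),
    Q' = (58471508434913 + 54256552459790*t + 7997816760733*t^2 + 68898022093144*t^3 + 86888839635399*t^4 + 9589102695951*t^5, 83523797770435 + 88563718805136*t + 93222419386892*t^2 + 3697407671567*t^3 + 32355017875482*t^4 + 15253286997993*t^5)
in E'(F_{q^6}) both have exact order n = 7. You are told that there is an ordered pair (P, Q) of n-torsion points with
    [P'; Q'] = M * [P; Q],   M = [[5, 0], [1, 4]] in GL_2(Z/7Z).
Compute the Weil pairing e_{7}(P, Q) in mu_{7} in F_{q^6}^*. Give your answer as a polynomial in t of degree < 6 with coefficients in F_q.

Since e_{7}(P,P)=e_{7}(Q,Q)=1 and e_{7}(Q,P)=e_{7}(P,Q)^{-1}, expanding e_{7}(5*P,1*P + 4*Q) leaves e(P,Q)^det(M).
Inverting 6 mod 7: 6. Thus e_{7}(P,Q) = e(P',Q')^{6}.
Run Miller on y^2=x^3+110202998264981 over F_{114120610764751}: ladder 111 (3 bits); e = f_P(D_Q)/f_Q(D_P).
So e_{7}(P',Q') = 84752780514994 + 13248576389816*t + 14708825951218*t^2 + 35323102985752*t^3 + 13603090086745*t^4 + 82075036662649*t^5.
Raise to 6: e(P,Q) = 110650210049808 + 78448001588130*t + 61542142579224*t^2 + 28622894895011*t^3 + 109878286935209*t^4 + 52465746725922*t^5 in mu_{7}.

110650210049808 + 78448001588130*t + 61542142579224*t^2 + 28622894895011*t^3 + 109878286935209*t^4 + 52465746725922*t^5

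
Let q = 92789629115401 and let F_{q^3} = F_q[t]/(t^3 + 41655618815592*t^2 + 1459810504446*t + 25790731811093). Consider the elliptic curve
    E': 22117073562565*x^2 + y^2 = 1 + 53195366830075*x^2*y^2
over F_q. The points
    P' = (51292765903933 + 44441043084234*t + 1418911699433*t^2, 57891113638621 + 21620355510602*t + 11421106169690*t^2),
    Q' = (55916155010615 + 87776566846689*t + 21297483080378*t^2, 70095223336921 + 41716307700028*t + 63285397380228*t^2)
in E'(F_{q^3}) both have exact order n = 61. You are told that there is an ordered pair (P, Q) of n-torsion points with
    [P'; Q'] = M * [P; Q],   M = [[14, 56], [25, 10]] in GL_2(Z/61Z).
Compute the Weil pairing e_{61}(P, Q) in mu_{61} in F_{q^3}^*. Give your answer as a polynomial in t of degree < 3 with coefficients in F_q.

The 61-Weil pairing on E[61] over F_{92789629115401} is alternating-bilinear: e_{61}(P',Q') = e_{61}(P,Q)^det(M).
det(M) mod 61 = 21; its inverse in (Z/61)^* is 32 (check: 21*32 mod 61 = 1).
Map (x,y)_Ed via u=(1+y)/(1-y), v=(1+y)/((1-y)x) to Montgomery A=14262294837256,B=47461766832391; then to (a',b')=(75737358275209,12764131450288).
Build f_{61,P'} and f_{61,Q'} via the 6-bit ladder of 61=111101_2; evaluate at shifted divisors; quotient in F_{92789629115401^3}.
Miller gives e_{61}(P',Q') = 18968921862425 + 1305406160584*t + 2965401734978*t^2 in F_{92789629115401^3}.
Raise to 32: e(P,Q) = 20510055148411 + 87900757730722*t + 5528182010170*t^2 in mu_{61}.

20510055148411 + 87900757730722*t + 5528182010170*t^2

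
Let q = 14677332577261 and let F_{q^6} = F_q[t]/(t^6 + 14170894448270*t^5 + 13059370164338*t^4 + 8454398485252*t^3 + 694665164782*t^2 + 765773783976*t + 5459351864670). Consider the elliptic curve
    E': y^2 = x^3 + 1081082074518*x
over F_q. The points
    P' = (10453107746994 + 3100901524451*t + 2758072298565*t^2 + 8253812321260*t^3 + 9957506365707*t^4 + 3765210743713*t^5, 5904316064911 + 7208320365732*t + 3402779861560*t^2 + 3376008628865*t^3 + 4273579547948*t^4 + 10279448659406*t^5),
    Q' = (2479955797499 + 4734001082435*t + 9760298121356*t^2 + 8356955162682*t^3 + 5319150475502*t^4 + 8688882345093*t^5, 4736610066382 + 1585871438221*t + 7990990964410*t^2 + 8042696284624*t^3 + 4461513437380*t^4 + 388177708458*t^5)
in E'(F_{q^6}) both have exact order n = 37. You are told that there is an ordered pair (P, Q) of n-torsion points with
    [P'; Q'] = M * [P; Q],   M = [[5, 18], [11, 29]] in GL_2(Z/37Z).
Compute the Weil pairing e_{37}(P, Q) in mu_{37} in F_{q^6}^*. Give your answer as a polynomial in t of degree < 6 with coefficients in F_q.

Since e_{37}(P,P)=e_{37}(Q,Q)=1 and e_{37}(Q,P)=e_{37}(P,Q)^{-1}, expanding e_{37}(5*P + 18*Q,11*P + 29*Q) leaves e(P,Q)^det(M).
Inverting 21 mod 37: 30. Thus e_{37}(P,Q) = e(P',Q')^{30}.
6-bit Miller (100101) on E'/F_{14677332577261} with a'=1081082074518, b'=0: accumulate tangent/chord ratios at Q'+S and P'+S'.
The quotient is 1050632003455 + 10852080735709*t + 10693521373409*t^2 + 17867523327*t^3 + 8829467894383*t^4 + 2615725430429*t^5.
Raise to 30: e(P,Q) = 7321145147781 + 8334957915428*t + 3594593138831*t^2 + 3215204323556*t^3 + 2089318923734*t^4 + 10327510984829*t^5 in mu_{37}.

7321145147781 + 8334957915428*t + 3594593138831*t^2 + 3215204323556*t^3 + 2089318923734*t^4 + 10327510984829*t^5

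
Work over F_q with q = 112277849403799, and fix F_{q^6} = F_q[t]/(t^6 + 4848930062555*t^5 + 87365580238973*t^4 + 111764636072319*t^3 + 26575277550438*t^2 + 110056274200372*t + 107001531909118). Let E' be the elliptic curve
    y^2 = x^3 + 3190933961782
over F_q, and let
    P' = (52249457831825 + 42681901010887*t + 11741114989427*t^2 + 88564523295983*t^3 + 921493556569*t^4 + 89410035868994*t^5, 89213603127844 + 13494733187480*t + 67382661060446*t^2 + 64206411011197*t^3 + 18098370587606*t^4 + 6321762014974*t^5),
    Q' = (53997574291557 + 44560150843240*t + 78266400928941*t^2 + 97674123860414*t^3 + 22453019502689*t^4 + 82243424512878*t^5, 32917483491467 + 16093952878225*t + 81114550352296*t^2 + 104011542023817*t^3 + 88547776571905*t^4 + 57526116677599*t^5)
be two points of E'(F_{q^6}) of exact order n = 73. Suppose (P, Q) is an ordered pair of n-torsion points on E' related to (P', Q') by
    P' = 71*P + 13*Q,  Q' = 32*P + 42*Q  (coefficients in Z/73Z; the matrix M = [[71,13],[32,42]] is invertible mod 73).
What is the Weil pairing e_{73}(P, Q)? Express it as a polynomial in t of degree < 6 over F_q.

72765660797824 + 75140791106374*t + 66323189085678*t^2 + 18018643251422*t^3 + 110274052446997*t^4 + 68322816211358*t^5

e_{73} is bilinear + alternating on E[73], so e_{73}(71*P + 13*Q, 32*P + 42*Q) = e_{73}(P,Q)^(71*42-13*32).
det M = 71*42 - 13*32 = 2566 = 11 (mod 73); 11^{-1} = 20 (mod 73).
Miller loop for e_{73} over F_{112277849403799^6}: bits of 73 = 1001001; 6 double steps + 2 add steps, l/v at each.
f_P(D_Q)/f_Q(D_P) = 57693953735223 + 59983433670826*t + 104654007812394*t^2 + 90964892872760*t^3 + 87983870730006*t^4 + 61606271194699*t^5.
Hence e(P,Q) = 72765660797824 + 75140791106374*t + 66323189085678*t^2 + 18018643251422*t^3 + 110274052446997*t^4 + 68322816211358*t^5 in F_{112277849403799^6}^*.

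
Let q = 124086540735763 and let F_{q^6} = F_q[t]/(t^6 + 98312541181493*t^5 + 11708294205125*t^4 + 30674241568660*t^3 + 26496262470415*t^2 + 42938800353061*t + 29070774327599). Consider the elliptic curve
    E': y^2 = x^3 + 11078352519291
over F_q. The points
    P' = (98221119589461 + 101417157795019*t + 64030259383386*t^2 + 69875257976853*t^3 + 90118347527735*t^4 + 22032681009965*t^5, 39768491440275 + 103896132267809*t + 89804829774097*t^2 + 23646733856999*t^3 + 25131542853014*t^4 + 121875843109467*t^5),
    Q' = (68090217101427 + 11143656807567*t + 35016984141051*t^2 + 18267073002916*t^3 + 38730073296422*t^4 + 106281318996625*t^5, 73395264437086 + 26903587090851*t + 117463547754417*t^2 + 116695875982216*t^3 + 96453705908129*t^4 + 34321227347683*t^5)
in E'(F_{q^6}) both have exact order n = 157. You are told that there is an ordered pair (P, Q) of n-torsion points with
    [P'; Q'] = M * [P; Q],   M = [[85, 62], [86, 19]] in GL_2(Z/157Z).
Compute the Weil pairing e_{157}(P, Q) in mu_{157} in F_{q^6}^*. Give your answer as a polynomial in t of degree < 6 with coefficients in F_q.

22042480720665 + 56680839532654*t + 7570710860117*t^2 + 60180561364137*t^3 + 72833546370910*t^4 + 43946696616928*t^5

e_{157} is bilinear + alternating on E[157], so e_{157}(85*P + 62*Q, 86*P + 19*Q) = e_{157}(P,Q)^(85*19-62*86).
Inverting 51 mod 157: 117. Thus e_{157}(P,Q) = e(P',Q')^{117}.
8-bit Miller (10011101) on E'/F_{124086540735763} with a'=0, b'=11078352519291: accumulate tangent/chord ratios at Q'+S and P'+S'.
f_P(D_Q)/f_Q(D_P) = 51689135747992 + 15082655540775*t + 27516828910869*t^2 + 110681458514387*t^3 + 25744369629509*t^4 + 26286157270133*t^5.
Finally e_{157}(P,Q) = 22042480720665 + 56680839532654*t + 7570710860117*t^2 + 60180561364137*t^3 + 72833546370910*t^4 + 43946696616928*t^5.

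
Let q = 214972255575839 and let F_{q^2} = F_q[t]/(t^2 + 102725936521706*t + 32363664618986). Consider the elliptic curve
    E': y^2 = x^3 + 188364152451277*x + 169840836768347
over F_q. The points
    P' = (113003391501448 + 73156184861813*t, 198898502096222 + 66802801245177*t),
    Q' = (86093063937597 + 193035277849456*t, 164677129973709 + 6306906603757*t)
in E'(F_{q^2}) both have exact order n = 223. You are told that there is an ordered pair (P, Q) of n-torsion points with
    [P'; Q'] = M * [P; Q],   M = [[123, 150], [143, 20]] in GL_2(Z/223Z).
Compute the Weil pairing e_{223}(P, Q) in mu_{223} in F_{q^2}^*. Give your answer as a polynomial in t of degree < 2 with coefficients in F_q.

Since e_{223}(P,P)=e_{223}(Q,Q)=1 and e_{223}(Q,P)=e_{223}(P,Q)^{-1}, expanding e_{223}(123*P + 150*Q,143*P + 20*Q) leaves e(P,Q)^det(M).
det(M) mod 223 = 188; its inverse in (Z/223)^* is 172 (check: 188*172 mod 223 = 1).
8-bit Miller (11011111) on E'/F_{214972255575839} with a'=188364152451277, b'=169840836768347: accumulate tangent/chord ratios at Q'+S and P'+S'.
The quotient is 79008591039156 + 116940800604730*t.
Hence e(P,Q) = 21161944633489 + 55747151817801*t in F_{214972255575839^2}^*.

21161944633489 + 55747151817801*t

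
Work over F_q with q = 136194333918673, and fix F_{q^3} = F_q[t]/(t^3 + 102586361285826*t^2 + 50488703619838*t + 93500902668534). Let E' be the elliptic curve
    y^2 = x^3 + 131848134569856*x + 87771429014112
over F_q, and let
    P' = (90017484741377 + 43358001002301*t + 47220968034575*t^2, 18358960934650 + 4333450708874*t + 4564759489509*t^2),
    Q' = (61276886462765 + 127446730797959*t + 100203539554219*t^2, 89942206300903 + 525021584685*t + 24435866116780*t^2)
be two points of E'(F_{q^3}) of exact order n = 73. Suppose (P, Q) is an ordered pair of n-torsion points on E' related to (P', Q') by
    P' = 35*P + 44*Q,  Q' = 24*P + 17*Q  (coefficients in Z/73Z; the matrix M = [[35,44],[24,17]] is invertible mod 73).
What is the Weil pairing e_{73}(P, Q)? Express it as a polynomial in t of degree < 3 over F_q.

47359736563147 + 123458973015721*t + 14871135496585*t^2

Under M = [[35,44],[24,17]] in GL_2(Z/73), e_{73}(P',Q') = e_{73}(P,Q)^(35*17-44*24 mod 73).
Inverting 50 mod 73: 19. Thus e_{73}(P,Q) = e(P',Q')^{19}.
Build f_{73,P'} and f_{73,Q'} via the 7-bit ladder of 73=1001001_2; evaluate at shifted divisors; quotient in F_{136194333918673^3}.
Miller gives e_{73}(P',Q') = 48915294339409 + 54869969474536*t + 76875881019232*t^2 in F_{136194333918673^3}.
Finally e_{73}(P,Q) = 47359736563147 + 123458973015721*t + 14871135496585*t^2.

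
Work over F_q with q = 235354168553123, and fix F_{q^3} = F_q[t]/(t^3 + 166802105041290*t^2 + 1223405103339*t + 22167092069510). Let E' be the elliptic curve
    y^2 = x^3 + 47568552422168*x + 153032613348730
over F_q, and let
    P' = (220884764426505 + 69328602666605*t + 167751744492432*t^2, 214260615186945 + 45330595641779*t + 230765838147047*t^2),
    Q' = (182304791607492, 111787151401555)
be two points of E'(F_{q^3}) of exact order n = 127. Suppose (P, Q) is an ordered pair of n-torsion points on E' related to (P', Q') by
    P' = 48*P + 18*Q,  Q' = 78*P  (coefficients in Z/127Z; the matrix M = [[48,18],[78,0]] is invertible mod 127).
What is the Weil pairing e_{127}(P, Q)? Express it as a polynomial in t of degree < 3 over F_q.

70236672314882 + 38070735544721*t + 9855403983378*t^2

e_{127} is bilinear + alternating on E[127], so e_{127}(48*P + 18*Q, 78*P) = e_{127}(P,Q)^(48*0-18*78).
Inverting 120 mod 127: 18. Thus e_{127}(P,Q) = e(P',Q')^{18}.
Build f_{127,P'} and f_{127,Q'} via the 7-bit ladder of 127=1111111_2; evaluate at shifted divisors; quotient in F_{235354168553123^3}.
Miller gives e_{127}(P',Q') = 13011221828488 + 78223188989973*t + 172451506847322*t^2 in F_{235354168553123^3}.
Finally e_{127}(P,Q) = 70236672314882 + 38070735544721*t + 9855403983378*t^2.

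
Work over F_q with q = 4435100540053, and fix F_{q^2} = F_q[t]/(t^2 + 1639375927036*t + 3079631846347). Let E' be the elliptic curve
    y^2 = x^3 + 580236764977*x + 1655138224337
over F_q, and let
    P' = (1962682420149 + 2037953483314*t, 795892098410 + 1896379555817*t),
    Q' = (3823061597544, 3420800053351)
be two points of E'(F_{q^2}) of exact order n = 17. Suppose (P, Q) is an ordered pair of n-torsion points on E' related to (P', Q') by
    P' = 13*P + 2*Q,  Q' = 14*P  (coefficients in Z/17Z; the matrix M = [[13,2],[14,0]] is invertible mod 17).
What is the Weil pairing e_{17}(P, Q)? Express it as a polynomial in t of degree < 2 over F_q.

2961886319490 + 756043649731*t

Under M = [[13,2],[14,0]] in GL_2(Z/17), e_{17}(P',Q') = e_{17}(P,Q)^(13*0-2*14 mod 17).
13*0 - 2*14 = -28; reduced mod 17: det = 6, inverse 3.
Build f_{17,P'} and f_{17,Q'} via the 5-bit ladder of 17=10001_2; evaluate at shifted divisors; quotient in F_{4435100540053^2}.
The quotient is 2069844453323 + 4321747384611*t.
Raise to 3: e(P,Q) = 2961886319490 + 756043649731*t in mu_{17}.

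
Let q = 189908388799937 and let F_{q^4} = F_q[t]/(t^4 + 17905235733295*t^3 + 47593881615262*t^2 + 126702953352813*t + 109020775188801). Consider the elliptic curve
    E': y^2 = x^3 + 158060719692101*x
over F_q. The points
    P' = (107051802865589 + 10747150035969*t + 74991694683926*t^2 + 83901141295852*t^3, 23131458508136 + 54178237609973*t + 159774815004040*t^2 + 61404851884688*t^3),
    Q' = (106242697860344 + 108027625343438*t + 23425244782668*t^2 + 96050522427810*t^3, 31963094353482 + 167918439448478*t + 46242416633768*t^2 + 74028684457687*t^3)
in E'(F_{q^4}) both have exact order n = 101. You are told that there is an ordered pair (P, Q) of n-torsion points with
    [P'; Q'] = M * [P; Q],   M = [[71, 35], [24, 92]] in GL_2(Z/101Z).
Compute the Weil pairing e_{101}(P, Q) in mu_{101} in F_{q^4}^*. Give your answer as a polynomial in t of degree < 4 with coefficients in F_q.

34152493797052 + 10020158776292*t + 32583162433181*t^2 + 49309490044711*t^3

The 101-Weil pairing on E[101] over F_{189908388799937} is alternating-bilinear: e_{101}(P',Q') = e_{101}(P,Q)^det(M).
So e_{101}(P,Q) = e_{101}(P',Q')^{87}, since 36*87 = 1 mod 101.
Miller loop for e_{101} over F_{189908388799937^4}: bits of 101 = 1100101; 6 double steps + 3 add steps, l/v at each.
e_{101}(P',Q') = 23701813241569 + 149504093544675*t + 121833921541199*t^2 + 180415197463275*t^3.
Hence e(P,Q) = 34152493797052 + 10020158776292*t + 32583162433181*t^2 + 49309490044711*t^3 in F_{189908388799937^4}^*.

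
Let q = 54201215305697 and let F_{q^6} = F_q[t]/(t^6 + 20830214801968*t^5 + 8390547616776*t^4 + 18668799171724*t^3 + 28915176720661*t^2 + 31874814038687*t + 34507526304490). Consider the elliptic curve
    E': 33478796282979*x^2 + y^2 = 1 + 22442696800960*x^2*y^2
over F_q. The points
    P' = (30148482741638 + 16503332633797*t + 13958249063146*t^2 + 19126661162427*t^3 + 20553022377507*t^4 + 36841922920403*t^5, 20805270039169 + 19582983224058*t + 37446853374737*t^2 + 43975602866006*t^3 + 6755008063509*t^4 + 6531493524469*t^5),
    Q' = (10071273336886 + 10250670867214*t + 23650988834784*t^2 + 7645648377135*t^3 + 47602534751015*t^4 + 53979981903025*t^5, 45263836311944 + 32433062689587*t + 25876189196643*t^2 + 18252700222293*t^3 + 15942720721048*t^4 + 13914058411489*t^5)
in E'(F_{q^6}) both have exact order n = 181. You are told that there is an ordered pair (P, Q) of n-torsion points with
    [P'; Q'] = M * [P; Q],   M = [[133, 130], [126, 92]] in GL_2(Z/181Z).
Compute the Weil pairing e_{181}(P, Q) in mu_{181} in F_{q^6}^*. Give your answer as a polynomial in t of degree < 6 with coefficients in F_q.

e_{181} is bilinear + alternating on E[181], so e_{181}(133*P + 130*Q, 126*P + 92*Q) = e_{181}(P,Q)^(133*92-130*126).
So e_{181}(P,Q) = e_{181}(P',Q')^{162}, since 19*162 = 1 mod 181.
Map (x,y)_Ed via u=(1+y)/(1-y), v=(1+y)/((1-y)x) to Montgomery A=29810278765733,B=13574451244761; then to (a',b')=(43804505444295,13886390686417).
Run Miller on y^2=x^3+43804505444295*x+13886390686417 over F_{54201215305697}: ladder 10110101 (8 bits); e = f_P(D_Q)/f_Q(D_P).
f_P(D_Q)/f_Q(D_P) = 28519662943975 + 20523452800056*t + 4579582387485*t^2 + 52459963125222*t^3 + 29321871156917*t^4 + 36466064847596*t^5.
Finally e_{181}(P,Q) = 3891585751600 + 25789785440493*t + 51047736890808*t^2 + 4526849859095*t^3 + 11785090680141*t^4 + 7650635557140*t^5.

3891585751600 + 25789785440493*t + 51047736890808*t^2 + 4526849859095*t^3 + 11785090680141*t^4 + 7650635557140*t^5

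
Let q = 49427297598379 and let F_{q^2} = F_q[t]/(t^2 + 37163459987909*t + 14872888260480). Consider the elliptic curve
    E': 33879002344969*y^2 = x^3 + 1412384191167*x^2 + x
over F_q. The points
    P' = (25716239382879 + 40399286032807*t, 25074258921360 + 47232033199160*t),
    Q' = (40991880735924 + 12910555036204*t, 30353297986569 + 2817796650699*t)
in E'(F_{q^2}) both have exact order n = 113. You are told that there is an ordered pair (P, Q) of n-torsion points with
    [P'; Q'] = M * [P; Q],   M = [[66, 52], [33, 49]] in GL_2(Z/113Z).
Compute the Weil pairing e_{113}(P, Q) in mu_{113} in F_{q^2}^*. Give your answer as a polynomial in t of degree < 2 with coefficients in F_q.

e_{113} is bilinear + alternating on E[113], so e_{113}(66*P + 52*Q, 33*P + 49*Q) = e_{113}(P,Q)^(66*49-52*33).
Hence e(P,Q) = e(P',Q')^{30} where 30 = 49^{-1} mod 113.
Undo Montgomery via alpha=2420111940353, beta=5446080975774: (a',b')=(8224114691788,24491113181877) over F_{49427297598379}.
Miller loop for e_{113} over F_{49427297598379^2}: bits of 113 = 1110001; 6 double steps + 3 add steps, l/v at each.
Miller gives e_{113}(P',Q') = 31331278595658 + 1110846725212*t in F_{49427297598379^2}.
Thus e_{113}(P,Q) = 37926877588173 + 35468033237141*t.

37926877588173 + 35468033237141*t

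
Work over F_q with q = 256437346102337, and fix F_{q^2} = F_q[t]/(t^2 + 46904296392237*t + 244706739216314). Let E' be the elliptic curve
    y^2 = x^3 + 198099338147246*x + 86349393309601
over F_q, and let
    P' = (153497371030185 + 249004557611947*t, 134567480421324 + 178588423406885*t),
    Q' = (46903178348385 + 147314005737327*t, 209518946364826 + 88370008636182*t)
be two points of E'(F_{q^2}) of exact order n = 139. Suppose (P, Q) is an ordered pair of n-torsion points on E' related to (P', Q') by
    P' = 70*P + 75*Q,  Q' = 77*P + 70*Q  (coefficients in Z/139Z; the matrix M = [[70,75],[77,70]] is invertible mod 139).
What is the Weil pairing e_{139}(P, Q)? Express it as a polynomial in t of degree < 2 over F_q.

72798293534949 + 193150367727364*t

Under M = [[70,75],[77,70]] in GL_2(Z/139), e_{139}(P',Q') = e_{139}(P,Q)^(70*70-75*77 mod 139).
det(M) mod 139 = 98; its inverse in (Z/139)^* is 61 (check: 98*61 mod 139 = 1).
n = 139 = (10001011)_2 (8 bits, wt 4); accumulate f_{139,P'}(Q'+S)/f_{139,P'}(S) along the 7-step ladder.
f_P(D_Q)/f_Q(D_P) = 129564671192343 + 250998741144212*t.
Raise to 61: e(P,Q) = 72798293534949 + 193150367727364*t in mu_{139}.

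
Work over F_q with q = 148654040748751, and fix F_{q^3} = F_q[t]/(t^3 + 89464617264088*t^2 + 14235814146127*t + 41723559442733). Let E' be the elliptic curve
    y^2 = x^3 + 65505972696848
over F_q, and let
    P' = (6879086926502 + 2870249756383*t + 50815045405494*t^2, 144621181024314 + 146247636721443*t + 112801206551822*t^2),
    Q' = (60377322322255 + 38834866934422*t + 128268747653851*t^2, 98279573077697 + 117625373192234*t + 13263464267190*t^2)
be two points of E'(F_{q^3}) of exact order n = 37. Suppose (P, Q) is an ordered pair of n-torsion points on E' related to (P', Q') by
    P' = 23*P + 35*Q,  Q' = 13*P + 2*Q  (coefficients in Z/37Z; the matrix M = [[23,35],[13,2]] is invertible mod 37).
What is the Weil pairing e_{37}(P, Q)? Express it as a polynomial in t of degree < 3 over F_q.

54649854695164 + 57360469788177*t + 55864313729301*t^2

The 37-Weil pairing on E[37] over F_{148654040748751} is alternating-bilinear: e_{37}(P',Q') = e_{37}(P,Q)^det(M).
det(M) mod 37 = 35; its inverse in (Z/37)^* is 18 (check: 35*18 mod 37 = 1).
Miller loop for e_{37} over F_{148654040748751^3}: bits of 37 = 100101; 5 double steps + 2 add steps, l/v at each.
The quotient is 49741204551982 + 19954963839287*t + 126721270545515*t^2.
Thus e_{37}(P,Q) = 54649854695164 + 57360469788177*t + 55864313729301*t^2.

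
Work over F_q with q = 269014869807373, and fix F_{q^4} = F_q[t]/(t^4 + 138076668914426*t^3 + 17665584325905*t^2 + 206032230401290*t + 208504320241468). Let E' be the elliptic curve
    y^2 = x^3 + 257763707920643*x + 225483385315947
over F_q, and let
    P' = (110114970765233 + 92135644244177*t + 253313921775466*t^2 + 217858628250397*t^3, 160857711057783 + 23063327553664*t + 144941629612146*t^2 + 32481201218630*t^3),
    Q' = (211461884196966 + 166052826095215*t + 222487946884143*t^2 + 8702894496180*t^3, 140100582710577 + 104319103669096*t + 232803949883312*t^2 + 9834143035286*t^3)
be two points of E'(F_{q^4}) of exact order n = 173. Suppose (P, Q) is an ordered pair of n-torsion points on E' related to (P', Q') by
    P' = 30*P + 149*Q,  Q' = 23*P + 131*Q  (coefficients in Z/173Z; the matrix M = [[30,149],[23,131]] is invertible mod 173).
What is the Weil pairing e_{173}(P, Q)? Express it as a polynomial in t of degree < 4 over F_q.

259628242175040 + 168307504986364*t + 176000260090627*t^2 + 163268858633243*t^3

The 173-Weil pairing on E[173] over F_{269014869807373} is alternating-bilinear: e_{173}(P',Q') = e_{173}(P,Q)^det(M).
det M = 30*131 - 149*23 = 503 = 157 (mod 173); 157^{-1} = 54 (mod 173).
Build f_{173,P'} and f_{173,Q'} via the 8-bit ladder of 173=10101101_2; evaluate at shifted divisors; quotient in F_{269014869807373^4}.
So e_{173}(P',Q') = 210141479877874 + 58201544353913*t + 36454875315635*t^2 + 157380922244451*t^3.
e_{173}(P,Q) = (210141479877874 + 58201544353913*t + 36454875315635*t^2 + 157380922244451*t^3)^{54} = 259628242175040 + 168307504986364*t + 176000260090627*t^2 + 163268858633243*t^3.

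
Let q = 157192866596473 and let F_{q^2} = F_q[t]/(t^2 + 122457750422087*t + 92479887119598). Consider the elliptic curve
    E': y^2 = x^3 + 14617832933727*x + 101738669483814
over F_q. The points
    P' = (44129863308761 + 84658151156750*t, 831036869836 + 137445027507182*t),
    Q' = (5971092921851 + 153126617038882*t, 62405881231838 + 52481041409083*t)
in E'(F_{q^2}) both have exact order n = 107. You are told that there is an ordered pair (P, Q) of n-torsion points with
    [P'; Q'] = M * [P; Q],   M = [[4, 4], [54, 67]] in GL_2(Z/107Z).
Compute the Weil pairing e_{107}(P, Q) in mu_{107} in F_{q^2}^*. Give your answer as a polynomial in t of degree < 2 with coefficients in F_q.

Since e_{107}(P,P)=e_{107}(Q,Q)=1 and e_{107}(Q,P)=e_{107}(P,Q)^{-1}, expanding e_{107}(4*P + 4*Q,54*P + 67*Q) leaves e(P,Q)^det(M).
So e_{107}(P,Q) = e_{107}(P',Q')^{35}, since 52*35 = 1 mod 107.
Run Miller on y^2=x^3+14617832933727*x+101738669483814 over F_{157192866596473}: ladder 1101011 (7 bits); e = f_P(D_Q)/f_Q(D_P).
The quotient is 154655969157006 + 84856714652776*t.
Raise to 35: e(P,Q) = 50930085168556 + 47600863052910*t in mu_{107}.

50930085168556 + 47600863052910*t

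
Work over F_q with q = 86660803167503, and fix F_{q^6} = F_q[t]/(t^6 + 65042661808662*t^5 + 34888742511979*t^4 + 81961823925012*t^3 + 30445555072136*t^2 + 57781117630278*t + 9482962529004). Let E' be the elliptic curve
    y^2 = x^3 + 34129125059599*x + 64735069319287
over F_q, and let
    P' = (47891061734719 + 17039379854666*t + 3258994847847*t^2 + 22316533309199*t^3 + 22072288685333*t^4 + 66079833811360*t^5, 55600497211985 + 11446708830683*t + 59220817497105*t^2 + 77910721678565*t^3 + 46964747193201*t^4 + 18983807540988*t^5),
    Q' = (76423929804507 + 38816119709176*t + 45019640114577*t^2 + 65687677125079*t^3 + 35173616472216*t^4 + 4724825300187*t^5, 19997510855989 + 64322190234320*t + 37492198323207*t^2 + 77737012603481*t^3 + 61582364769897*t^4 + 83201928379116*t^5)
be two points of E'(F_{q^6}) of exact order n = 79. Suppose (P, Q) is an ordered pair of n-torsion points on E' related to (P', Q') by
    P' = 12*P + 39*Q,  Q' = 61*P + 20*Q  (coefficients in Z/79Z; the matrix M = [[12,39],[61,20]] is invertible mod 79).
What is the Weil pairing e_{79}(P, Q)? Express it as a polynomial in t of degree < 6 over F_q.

15536432151577 + 46350963571340*t + 49090692535384*t^2 + 50508125749884*t^3 + 66682077877002*t^4 + 14448277317666*t^5

e_{79} is bilinear + alternating on E[79], so e_{79}(12*P + 39*Q, 61*P + 20*Q) = e_{79}(P,Q)^(12*20-39*61).
Inverting 73 mod 79: 13. Thus e_{79}(P,Q) = e(P',Q')^{13}.
Double-and-add over 1001111: 7-1 doublings, 5-1 additions; each step l_{T,T}/v_{2T} or l_{T,P'}/v at Q'+S for random S.
Miller gives e_{79}(P',Q') = 37291636730129 + 57332702616425*t + 57184787064519*t^2 + 44804981634896*t^3 + 46399917475408*t^4 + 71719781482546*t^5 in F_{86660803167503^6}.
e_{79}(P,Q) = (37291636730129 + 57332702616425*t + 57184787064519*t^2 + 44804981634896*t^3 + 46399917475408*t^4 + 71719781482546*t^5)^{13} = 15536432151577 + 46350963571340*t + 49090692535384*t^2 + 50508125749884*t^3 + 66682077877002*t^4 + 14448277317666*t^5.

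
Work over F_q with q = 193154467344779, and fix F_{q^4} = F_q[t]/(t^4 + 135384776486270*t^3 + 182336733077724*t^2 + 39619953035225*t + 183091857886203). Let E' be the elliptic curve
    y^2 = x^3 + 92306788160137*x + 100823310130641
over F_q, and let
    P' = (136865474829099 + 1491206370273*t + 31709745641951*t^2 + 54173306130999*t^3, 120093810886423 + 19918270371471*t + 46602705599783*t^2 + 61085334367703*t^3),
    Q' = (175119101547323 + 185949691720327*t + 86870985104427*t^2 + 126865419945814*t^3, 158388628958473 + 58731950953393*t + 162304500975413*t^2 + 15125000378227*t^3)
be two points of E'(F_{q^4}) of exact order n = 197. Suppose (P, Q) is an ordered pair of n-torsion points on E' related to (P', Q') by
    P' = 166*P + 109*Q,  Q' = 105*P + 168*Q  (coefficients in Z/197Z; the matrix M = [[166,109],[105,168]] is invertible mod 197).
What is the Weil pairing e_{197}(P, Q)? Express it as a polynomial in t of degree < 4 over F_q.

27698081957401 + 8557261918968*t + 184612234981910*t^2 + 90945889897456*t^3

e_{197}(aP+bQ,cP+dQ) = e_{197}(P,Q)^(ad-bc); with (a,b,c,d)=(166,109,105,168) this gives the det-197 law.
166*168 - 109*105 = 16443; reduced mod 197: det = 92, inverse 15.
Double-and-add over 11000101: 8-1 doublings, 4-1 additions; each step l_{T,T}/v_{2T} or l_{T,P'}/v at Q'+S for random S.
f_P(D_Q)/f_Q(D_P) = 82974625672497 + 189975688493438*t + 70453362162299*t^2 + 147467989510439*t^3.
e_{197}(P,Q) = (82974625672497 + 189975688493438*t + 70453362162299*t^2 + 147467989510439*t^3)^{15} = 27698081957401 + 8557261918968*t + 184612234981910*t^2 + 90945889897456*t^3.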